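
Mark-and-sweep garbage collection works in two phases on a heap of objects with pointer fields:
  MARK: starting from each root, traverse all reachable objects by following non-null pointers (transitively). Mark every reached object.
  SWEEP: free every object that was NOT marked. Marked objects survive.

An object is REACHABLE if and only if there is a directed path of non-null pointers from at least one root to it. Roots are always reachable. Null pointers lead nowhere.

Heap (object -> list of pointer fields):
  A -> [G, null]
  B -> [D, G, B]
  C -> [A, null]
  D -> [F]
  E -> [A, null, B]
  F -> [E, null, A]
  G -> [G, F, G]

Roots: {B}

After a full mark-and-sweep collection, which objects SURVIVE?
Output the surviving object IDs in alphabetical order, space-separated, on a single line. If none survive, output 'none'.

Roots: B
Mark B: refs=D G B, marked=B
Mark D: refs=F, marked=B D
Mark G: refs=G F G, marked=B D G
Mark F: refs=E null A, marked=B D F G
Mark E: refs=A null B, marked=B D E F G
Mark A: refs=G null, marked=A B D E F G
Unmarked (collected): C

Answer: A B D E F G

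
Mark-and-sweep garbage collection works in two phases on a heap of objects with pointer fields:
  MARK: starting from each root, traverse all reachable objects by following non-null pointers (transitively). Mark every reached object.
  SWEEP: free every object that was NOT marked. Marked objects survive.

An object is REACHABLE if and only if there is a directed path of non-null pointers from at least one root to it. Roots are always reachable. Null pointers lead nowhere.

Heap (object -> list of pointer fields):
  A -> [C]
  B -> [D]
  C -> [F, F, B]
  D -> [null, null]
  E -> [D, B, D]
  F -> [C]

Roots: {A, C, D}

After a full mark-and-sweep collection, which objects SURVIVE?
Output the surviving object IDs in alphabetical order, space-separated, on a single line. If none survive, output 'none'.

Answer: A B C D F

Derivation:
Roots: A C D
Mark A: refs=C, marked=A
Mark C: refs=F F B, marked=A C
Mark D: refs=null null, marked=A C D
Mark F: refs=C, marked=A C D F
Mark B: refs=D, marked=A B C D F
Unmarked (collected): E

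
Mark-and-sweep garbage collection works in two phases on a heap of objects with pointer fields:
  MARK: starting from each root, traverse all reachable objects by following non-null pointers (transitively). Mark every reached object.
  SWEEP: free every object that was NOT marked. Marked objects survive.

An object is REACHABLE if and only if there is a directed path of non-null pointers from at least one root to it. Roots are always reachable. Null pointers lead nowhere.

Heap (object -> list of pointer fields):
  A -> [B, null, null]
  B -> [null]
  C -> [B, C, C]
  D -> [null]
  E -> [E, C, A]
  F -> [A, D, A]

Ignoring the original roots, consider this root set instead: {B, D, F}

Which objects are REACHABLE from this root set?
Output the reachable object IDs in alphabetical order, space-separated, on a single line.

Roots: B D F
Mark B: refs=null, marked=B
Mark D: refs=null, marked=B D
Mark F: refs=A D A, marked=B D F
Mark A: refs=B null null, marked=A B D F
Unmarked (collected): C E

Answer: A B D F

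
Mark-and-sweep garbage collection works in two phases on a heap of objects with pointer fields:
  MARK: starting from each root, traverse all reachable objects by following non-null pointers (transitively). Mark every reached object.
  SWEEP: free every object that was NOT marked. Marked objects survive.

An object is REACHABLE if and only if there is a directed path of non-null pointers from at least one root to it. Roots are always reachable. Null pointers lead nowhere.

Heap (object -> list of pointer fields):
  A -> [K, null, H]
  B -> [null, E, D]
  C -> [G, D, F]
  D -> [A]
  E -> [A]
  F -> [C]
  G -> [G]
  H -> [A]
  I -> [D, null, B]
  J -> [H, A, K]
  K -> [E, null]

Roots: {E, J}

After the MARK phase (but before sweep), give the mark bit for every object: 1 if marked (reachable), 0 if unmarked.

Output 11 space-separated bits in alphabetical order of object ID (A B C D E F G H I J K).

Answer: 1 0 0 0 1 0 0 1 0 1 1

Derivation:
Roots: E J
Mark E: refs=A, marked=E
Mark J: refs=H A K, marked=E J
Mark A: refs=K null H, marked=A E J
Mark H: refs=A, marked=A E H J
Mark K: refs=E null, marked=A E H J K
Unmarked (collected): B C D F G I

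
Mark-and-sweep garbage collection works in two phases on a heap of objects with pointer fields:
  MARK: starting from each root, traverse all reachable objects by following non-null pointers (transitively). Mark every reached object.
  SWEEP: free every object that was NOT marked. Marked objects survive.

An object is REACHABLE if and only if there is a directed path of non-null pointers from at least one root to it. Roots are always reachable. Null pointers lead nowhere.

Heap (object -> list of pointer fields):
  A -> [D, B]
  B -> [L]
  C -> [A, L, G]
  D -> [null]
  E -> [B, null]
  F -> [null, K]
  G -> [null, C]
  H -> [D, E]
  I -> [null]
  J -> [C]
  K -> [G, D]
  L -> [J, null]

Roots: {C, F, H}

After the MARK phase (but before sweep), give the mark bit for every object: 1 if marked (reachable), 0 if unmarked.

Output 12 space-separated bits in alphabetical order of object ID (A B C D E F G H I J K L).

Answer: 1 1 1 1 1 1 1 1 0 1 1 1

Derivation:
Roots: C F H
Mark C: refs=A L G, marked=C
Mark F: refs=null K, marked=C F
Mark H: refs=D E, marked=C F H
Mark A: refs=D B, marked=A C F H
Mark L: refs=J null, marked=A C F H L
Mark G: refs=null C, marked=A C F G H L
Mark K: refs=G D, marked=A C F G H K L
Mark D: refs=null, marked=A C D F G H K L
Mark E: refs=B null, marked=A C D E F G H K L
Mark B: refs=L, marked=A B C D E F G H K L
Mark J: refs=C, marked=A B C D E F G H J K L
Unmarked (collected): I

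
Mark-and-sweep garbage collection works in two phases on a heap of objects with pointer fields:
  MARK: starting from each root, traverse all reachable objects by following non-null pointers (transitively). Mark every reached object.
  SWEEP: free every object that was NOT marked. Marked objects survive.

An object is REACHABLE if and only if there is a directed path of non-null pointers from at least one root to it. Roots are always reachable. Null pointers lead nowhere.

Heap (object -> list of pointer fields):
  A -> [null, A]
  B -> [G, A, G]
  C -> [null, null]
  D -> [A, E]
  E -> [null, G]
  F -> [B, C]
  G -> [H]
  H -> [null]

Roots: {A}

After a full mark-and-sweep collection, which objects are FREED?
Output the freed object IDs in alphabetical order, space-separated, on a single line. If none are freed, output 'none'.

Roots: A
Mark A: refs=null A, marked=A
Unmarked (collected): B C D E F G H

Answer: B C D E F G H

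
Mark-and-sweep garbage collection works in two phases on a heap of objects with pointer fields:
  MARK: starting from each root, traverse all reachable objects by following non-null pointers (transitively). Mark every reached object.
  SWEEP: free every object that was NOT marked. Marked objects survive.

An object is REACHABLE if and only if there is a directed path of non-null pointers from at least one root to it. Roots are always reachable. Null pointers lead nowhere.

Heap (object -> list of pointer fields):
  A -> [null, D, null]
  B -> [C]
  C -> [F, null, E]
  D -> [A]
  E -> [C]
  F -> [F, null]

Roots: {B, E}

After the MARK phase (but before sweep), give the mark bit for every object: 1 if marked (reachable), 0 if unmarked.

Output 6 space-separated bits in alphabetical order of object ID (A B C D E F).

Answer: 0 1 1 0 1 1

Derivation:
Roots: B E
Mark B: refs=C, marked=B
Mark E: refs=C, marked=B E
Mark C: refs=F null E, marked=B C E
Mark F: refs=F null, marked=B C E F
Unmarked (collected): A D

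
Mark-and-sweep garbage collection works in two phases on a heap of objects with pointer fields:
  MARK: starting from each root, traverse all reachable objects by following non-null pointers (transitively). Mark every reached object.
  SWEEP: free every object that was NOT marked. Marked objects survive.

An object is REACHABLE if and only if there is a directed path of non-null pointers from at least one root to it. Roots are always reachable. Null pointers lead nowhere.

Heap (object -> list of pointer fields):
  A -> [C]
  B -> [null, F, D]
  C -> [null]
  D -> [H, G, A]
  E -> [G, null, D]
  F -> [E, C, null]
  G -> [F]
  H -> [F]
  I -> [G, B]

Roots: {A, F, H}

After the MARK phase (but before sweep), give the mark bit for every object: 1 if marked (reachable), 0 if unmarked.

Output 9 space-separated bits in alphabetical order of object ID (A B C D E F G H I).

Answer: 1 0 1 1 1 1 1 1 0

Derivation:
Roots: A F H
Mark A: refs=C, marked=A
Mark F: refs=E C null, marked=A F
Mark H: refs=F, marked=A F H
Mark C: refs=null, marked=A C F H
Mark E: refs=G null D, marked=A C E F H
Mark G: refs=F, marked=A C E F G H
Mark D: refs=H G A, marked=A C D E F G H
Unmarked (collected): B I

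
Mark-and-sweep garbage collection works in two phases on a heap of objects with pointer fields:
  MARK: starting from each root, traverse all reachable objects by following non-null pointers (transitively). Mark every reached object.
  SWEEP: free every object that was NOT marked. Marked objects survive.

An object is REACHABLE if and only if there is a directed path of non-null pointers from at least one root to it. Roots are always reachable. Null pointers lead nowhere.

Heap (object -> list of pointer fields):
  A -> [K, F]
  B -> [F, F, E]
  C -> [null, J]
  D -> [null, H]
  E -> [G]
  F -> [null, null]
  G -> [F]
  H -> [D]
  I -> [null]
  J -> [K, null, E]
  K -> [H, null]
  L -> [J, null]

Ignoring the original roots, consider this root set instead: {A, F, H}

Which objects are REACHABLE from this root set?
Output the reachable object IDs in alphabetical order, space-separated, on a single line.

Roots: A F H
Mark A: refs=K F, marked=A
Mark F: refs=null null, marked=A F
Mark H: refs=D, marked=A F H
Mark K: refs=H null, marked=A F H K
Mark D: refs=null H, marked=A D F H K
Unmarked (collected): B C E G I J L

Answer: A D F H K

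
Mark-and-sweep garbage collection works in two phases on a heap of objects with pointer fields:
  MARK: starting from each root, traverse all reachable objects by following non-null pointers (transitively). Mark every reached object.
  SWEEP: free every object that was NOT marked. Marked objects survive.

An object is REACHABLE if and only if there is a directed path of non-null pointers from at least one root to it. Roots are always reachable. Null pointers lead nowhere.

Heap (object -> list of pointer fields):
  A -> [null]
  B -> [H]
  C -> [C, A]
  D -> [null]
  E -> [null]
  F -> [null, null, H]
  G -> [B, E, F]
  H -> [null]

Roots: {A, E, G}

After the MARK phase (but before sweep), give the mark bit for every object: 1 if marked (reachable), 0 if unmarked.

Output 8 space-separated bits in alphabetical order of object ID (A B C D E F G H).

Answer: 1 1 0 0 1 1 1 1

Derivation:
Roots: A E G
Mark A: refs=null, marked=A
Mark E: refs=null, marked=A E
Mark G: refs=B E F, marked=A E G
Mark B: refs=H, marked=A B E G
Mark F: refs=null null H, marked=A B E F G
Mark H: refs=null, marked=A B E F G H
Unmarked (collected): C D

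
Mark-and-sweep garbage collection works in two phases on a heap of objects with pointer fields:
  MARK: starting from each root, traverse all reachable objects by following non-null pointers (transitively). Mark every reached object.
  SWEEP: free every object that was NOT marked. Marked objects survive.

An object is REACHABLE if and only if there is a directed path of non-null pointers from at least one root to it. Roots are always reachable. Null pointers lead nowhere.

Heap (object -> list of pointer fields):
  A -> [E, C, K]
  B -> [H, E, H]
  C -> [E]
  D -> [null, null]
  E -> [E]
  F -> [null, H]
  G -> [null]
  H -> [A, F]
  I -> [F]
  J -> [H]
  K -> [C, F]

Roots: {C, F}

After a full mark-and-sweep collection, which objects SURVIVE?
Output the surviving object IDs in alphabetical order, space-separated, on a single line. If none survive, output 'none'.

Roots: C F
Mark C: refs=E, marked=C
Mark F: refs=null H, marked=C F
Mark E: refs=E, marked=C E F
Mark H: refs=A F, marked=C E F H
Mark A: refs=E C K, marked=A C E F H
Mark K: refs=C F, marked=A C E F H K
Unmarked (collected): B D G I J

Answer: A C E F H K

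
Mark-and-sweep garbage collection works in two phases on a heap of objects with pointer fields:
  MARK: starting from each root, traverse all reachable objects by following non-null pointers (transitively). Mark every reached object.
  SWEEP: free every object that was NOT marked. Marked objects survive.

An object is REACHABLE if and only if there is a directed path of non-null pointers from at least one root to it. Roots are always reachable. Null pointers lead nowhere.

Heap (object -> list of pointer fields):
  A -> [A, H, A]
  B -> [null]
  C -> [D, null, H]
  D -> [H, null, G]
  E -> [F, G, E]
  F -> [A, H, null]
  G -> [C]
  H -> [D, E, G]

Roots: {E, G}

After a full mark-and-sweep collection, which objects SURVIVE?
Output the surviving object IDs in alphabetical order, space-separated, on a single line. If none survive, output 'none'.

Answer: A C D E F G H

Derivation:
Roots: E G
Mark E: refs=F G E, marked=E
Mark G: refs=C, marked=E G
Mark F: refs=A H null, marked=E F G
Mark C: refs=D null H, marked=C E F G
Mark A: refs=A H A, marked=A C E F G
Mark H: refs=D E G, marked=A C E F G H
Mark D: refs=H null G, marked=A C D E F G H
Unmarked (collected): B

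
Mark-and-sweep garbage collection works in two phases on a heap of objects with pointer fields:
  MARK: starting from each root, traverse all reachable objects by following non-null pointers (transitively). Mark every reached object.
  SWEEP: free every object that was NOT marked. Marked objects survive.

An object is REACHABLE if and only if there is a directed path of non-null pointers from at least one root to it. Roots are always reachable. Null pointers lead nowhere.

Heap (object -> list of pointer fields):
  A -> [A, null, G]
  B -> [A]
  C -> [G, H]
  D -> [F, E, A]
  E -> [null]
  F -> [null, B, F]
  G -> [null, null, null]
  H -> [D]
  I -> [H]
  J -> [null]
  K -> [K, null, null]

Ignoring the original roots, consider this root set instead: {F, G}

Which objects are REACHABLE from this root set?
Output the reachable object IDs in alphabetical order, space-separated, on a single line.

Answer: A B F G

Derivation:
Roots: F G
Mark F: refs=null B F, marked=F
Mark G: refs=null null null, marked=F G
Mark B: refs=A, marked=B F G
Mark A: refs=A null G, marked=A B F G
Unmarked (collected): C D E H I J K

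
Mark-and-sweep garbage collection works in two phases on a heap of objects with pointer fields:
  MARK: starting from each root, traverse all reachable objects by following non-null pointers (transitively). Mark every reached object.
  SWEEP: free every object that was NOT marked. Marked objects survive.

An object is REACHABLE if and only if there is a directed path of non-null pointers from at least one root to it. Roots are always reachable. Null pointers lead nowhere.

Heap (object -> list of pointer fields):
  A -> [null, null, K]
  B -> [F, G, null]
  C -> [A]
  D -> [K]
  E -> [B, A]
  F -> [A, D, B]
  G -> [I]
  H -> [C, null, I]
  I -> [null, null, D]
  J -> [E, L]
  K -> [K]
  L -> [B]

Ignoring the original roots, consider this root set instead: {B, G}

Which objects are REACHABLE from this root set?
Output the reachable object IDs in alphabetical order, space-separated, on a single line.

Answer: A B D F G I K

Derivation:
Roots: B G
Mark B: refs=F G null, marked=B
Mark G: refs=I, marked=B G
Mark F: refs=A D B, marked=B F G
Mark I: refs=null null D, marked=B F G I
Mark A: refs=null null K, marked=A B F G I
Mark D: refs=K, marked=A B D F G I
Mark K: refs=K, marked=A B D F G I K
Unmarked (collected): C E H J L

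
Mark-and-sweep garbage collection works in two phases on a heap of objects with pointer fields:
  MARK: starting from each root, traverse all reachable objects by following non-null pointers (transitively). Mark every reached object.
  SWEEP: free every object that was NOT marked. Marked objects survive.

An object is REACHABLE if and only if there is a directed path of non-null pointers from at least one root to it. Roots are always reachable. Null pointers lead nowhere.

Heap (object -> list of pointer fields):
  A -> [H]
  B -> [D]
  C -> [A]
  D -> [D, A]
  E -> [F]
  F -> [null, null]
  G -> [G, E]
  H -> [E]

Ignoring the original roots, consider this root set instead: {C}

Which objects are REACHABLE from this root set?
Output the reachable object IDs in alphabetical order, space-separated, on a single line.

Roots: C
Mark C: refs=A, marked=C
Mark A: refs=H, marked=A C
Mark H: refs=E, marked=A C H
Mark E: refs=F, marked=A C E H
Mark F: refs=null null, marked=A C E F H
Unmarked (collected): B D G

Answer: A C E F H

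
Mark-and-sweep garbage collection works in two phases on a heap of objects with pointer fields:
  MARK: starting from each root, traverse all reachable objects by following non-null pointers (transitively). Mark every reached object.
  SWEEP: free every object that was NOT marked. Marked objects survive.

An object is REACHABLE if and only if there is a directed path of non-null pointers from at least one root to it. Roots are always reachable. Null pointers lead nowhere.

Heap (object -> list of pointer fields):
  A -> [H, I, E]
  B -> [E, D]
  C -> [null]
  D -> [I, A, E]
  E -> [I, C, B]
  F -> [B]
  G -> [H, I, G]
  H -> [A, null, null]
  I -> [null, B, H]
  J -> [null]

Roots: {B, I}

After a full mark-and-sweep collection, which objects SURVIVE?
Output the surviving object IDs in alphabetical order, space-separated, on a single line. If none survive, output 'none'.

Roots: B I
Mark B: refs=E D, marked=B
Mark I: refs=null B H, marked=B I
Mark E: refs=I C B, marked=B E I
Mark D: refs=I A E, marked=B D E I
Mark H: refs=A null null, marked=B D E H I
Mark C: refs=null, marked=B C D E H I
Mark A: refs=H I E, marked=A B C D E H I
Unmarked (collected): F G J

Answer: A B C D E H I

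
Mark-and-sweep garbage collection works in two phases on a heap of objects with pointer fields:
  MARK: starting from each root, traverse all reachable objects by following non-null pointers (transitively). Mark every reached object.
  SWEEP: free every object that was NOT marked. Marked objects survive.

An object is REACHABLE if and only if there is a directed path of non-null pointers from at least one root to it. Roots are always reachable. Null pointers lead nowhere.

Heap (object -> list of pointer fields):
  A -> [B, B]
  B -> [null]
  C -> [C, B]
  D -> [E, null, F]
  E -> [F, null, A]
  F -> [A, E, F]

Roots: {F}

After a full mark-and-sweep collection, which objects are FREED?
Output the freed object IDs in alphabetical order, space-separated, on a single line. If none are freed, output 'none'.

Answer: C D

Derivation:
Roots: F
Mark F: refs=A E F, marked=F
Mark A: refs=B B, marked=A F
Mark E: refs=F null A, marked=A E F
Mark B: refs=null, marked=A B E F
Unmarked (collected): C D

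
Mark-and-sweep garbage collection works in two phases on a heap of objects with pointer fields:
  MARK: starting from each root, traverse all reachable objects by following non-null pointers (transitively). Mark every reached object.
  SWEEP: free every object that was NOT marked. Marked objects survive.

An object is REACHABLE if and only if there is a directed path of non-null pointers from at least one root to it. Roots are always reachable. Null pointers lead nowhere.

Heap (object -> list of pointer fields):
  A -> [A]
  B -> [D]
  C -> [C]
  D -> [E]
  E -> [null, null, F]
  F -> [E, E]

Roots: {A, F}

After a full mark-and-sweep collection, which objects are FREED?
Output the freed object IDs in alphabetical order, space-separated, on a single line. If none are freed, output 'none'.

Roots: A F
Mark A: refs=A, marked=A
Mark F: refs=E E, marked=A F
Mark E: refs=null null F, marked=A E F
Unmarked (collected): B C D

Answer: B C D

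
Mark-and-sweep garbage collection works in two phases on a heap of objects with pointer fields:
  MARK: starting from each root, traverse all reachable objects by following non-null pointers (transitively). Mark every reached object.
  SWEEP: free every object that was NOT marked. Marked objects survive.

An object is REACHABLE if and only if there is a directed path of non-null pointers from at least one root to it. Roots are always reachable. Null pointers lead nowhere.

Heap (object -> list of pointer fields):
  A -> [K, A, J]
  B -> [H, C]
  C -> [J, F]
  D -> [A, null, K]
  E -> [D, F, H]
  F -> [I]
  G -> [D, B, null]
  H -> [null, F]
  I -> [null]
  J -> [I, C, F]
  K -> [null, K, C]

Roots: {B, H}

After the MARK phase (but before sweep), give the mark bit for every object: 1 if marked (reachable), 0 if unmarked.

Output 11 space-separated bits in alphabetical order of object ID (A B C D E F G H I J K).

Roots: B H
Mark B: refs=H C, marked=B
Mark H: refs=null F, marked=B H
Mark C: refs=J F, marked=B C H
Mark F: refs=I, marked=B C F H
Mark J: refs=I C F, marked=B C F H J
Mark I: refs=null, marked=B C F H I J
Unmarked (collected): A D E G K

Answer: 0 1 1 0 0 1 0 1 1 1 0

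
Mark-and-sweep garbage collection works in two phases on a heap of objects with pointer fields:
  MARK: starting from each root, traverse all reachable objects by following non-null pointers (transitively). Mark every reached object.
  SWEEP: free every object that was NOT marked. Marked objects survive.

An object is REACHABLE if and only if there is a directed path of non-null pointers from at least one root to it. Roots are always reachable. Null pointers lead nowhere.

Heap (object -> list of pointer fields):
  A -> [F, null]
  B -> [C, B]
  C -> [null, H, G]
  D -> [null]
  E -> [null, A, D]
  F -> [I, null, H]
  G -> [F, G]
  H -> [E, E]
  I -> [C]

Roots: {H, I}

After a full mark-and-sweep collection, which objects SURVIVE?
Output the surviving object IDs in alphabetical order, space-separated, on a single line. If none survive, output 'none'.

Answer: A C D E F G H I

Derivation:
Roots: H I
Mark H: refs=E E, marked=H
Mark I: refs=C, marked=H I
Mark E: refs=null A D, marked=E H I
Mark C: refs=null H G, marked=C E H I
Mark A: refs=F null, marked=A C E H I
Mark D: refs=null, marked=A C D E H I
Mark G: refs=F G, marked=A C D E G H I
Mark F: refs=I null H, marked=A C D E F G H I
Unmarked (collected): B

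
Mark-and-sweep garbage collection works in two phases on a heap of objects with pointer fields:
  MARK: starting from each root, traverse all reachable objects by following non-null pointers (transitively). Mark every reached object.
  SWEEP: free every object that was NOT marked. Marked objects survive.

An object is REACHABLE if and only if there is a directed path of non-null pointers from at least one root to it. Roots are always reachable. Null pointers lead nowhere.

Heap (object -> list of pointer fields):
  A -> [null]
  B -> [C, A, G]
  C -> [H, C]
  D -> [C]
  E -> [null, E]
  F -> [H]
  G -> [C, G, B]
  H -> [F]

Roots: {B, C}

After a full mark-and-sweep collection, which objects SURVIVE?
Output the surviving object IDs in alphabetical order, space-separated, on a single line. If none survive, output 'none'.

Roots: B C
Mark B: refs=C A G, marked=B
Mark C: refs=H C, marked=B C
Mark A: refs=null, marked=A B C
Mark G: refs=C G B, marked=A B C G
Mark H: refs=F, marked=A B C G H
Mark F: refs=H, marked=A B C F G H
Unmarked (collected): D E

Answer: A B C F G H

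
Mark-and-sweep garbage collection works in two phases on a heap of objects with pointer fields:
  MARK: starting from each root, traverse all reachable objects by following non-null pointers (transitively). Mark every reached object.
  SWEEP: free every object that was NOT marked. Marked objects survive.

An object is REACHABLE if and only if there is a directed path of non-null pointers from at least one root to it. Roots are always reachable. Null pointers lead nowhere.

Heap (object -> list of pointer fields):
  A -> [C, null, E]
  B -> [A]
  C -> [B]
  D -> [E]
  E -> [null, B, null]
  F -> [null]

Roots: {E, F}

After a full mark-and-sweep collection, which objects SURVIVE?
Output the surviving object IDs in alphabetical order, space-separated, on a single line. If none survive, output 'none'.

Roots: E F
Mark E: refs=null B null, marked=E
Mark F: refs=null, marked=E F
Mark B: refs=A, marked=B E F
Mark A: refs=C null E, marked=A B E F
Mark C: refs=B, marked=A B C E F
Unmarked (collected): D

Answer: A B C E F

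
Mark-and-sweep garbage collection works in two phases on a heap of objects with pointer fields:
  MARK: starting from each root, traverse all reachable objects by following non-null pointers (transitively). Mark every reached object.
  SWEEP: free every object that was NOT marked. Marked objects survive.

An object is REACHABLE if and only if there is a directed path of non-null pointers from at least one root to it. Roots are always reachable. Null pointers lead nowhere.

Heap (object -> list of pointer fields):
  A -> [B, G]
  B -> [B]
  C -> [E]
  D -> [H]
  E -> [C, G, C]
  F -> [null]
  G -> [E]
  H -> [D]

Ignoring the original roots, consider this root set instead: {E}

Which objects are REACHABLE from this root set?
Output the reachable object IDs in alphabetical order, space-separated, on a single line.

Answer: C E G

Derivation:
Roots: E
Mark E: refs=C G C, marked=E
Mark C: refs=E, marked=C E
Mark G: refs=E, marked=C E G
Unmarked (collected): A B D F H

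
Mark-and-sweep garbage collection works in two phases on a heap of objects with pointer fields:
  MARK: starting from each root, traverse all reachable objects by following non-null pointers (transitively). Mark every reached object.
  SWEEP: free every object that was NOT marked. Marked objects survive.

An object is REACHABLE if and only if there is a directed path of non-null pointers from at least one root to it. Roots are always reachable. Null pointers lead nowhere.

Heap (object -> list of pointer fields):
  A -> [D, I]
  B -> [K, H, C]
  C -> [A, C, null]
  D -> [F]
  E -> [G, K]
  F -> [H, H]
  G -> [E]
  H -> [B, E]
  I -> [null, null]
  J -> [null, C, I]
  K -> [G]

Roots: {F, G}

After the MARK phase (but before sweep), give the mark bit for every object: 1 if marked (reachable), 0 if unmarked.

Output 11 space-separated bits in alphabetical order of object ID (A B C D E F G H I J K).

Roots: F G
Mark F: refs=H H, marked=F
Mark G: refs=E, marked=F G
Mark H: refs=B E, marked=F G H
Mark E: refs=G K, marked=E F G H
Mark B: refs=K H C, marked=B E F G H
Mark K: refs=G, marked=B E F G H K
Mark C: refs=A C null, marked=B C E F G H K
Mark A: refs=D I, marked=A B C E F G H K
Mark D: refs=F, marked=A B C D E F G H K
Mark I: refs=null null, marked=A B C D E F G H I K
Unmarked (collected): J

Answer: 1 1 1 1 1 1 1 1 1 0 1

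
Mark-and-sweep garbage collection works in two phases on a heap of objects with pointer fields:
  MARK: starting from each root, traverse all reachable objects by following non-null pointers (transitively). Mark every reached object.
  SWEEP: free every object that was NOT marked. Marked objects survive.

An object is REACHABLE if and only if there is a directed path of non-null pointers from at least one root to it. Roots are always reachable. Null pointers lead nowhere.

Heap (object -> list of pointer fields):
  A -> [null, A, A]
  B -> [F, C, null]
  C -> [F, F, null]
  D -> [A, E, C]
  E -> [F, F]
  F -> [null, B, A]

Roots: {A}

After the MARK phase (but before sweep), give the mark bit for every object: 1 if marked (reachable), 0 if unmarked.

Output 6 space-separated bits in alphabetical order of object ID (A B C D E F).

Roots: A
Mark A: refs=null A A, marked=A
Unmarked (collected): B C D E F

Answer: 1 0 0 0 0 0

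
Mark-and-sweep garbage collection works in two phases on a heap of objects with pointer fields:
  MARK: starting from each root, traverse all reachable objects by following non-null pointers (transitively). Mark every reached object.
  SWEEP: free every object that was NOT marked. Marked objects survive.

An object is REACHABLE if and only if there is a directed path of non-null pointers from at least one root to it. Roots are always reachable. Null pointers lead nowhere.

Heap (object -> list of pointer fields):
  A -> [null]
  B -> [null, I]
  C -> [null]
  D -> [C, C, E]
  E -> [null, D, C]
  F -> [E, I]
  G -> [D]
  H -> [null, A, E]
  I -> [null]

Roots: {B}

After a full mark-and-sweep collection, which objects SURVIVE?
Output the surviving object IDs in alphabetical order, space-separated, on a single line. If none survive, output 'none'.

Answer: B I

Derivation:
Roots: B
Mark B: refs=null I, marked=B
Mark I: refs=null, marked=B I
Unmarked (collected): A C D E F G H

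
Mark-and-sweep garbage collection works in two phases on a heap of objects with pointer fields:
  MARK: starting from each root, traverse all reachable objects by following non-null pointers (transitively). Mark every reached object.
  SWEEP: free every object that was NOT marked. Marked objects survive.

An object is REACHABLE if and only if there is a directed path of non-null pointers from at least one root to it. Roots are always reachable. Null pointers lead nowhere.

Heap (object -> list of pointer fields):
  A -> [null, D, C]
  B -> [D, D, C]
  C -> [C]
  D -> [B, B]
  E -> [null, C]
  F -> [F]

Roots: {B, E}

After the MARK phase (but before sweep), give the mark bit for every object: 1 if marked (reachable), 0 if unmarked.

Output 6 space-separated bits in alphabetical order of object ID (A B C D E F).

Answer: 0 1 1 1 1 0

Derivation:
Roots: B E
Mark B: refs=D D C, marked=B
Mark E: refs=null C, marked=B E
Mark D: refs=B B, marked=B D E
Mark C: refs=C, marked=B C D E
Unmarked (collected): A F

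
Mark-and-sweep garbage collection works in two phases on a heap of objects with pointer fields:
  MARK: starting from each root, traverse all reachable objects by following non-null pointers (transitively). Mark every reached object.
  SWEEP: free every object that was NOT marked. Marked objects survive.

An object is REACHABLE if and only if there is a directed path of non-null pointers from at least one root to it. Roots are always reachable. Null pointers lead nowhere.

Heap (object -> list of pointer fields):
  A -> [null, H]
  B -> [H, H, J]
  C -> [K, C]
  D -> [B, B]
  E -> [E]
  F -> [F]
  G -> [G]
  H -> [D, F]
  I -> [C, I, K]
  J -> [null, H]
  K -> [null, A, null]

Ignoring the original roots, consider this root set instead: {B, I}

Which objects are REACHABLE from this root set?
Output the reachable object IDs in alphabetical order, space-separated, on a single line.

Roots: B I
Mark B: refs=H H J, marked=B
Mark I: refs=C I K, marked=B I
Mark H: refs=D F, marked=B H I
Mark J: refs=null H, marked=B H I J
Mark C: refs=K C, marked=B C H I J
Mark K: refs=null A null, marked=B C H I J K
Mark D: refs=B B, marked=B C D H I J K
Mark F: refs=F, marked=B C D F H I J K
Mark A: refs=null H, marked=A B C D F H I J K
Unmarked (collected): E G

Answer: A B C D F H I J K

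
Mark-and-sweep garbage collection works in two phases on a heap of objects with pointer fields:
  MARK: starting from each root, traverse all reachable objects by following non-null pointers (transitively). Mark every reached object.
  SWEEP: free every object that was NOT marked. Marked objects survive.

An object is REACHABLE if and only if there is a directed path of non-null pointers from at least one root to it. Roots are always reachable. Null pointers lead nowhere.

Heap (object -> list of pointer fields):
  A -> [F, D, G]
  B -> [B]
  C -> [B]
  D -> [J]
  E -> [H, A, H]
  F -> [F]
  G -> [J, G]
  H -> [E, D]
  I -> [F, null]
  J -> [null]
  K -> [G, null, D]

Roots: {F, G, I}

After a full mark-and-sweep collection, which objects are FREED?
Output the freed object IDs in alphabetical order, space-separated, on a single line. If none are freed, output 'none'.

Roots: F G I
Mark F: refs=F, marked=F
Mark G: refs=J G, marked=F G
Mark I: refs=F null, marked=F G I
Mark J: refs=null, marked=F G I J
Unmarked (collected): A B C D E H K

Answer: A B C D E H K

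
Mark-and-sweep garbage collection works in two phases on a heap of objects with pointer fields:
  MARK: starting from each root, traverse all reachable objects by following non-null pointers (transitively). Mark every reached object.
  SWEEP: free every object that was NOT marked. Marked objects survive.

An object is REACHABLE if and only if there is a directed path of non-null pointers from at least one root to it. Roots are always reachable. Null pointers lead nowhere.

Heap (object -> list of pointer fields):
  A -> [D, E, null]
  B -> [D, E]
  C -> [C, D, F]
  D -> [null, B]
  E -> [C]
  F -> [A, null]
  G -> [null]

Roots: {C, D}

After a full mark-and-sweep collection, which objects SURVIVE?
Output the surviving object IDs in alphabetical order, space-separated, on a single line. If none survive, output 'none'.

Answer: A B C D E F

Derivation:
Roots: C D
Mark C: refs=C D F, marked=C
Mark D: refs=null B, marked=C D
Mark F: refs=A null, marked=C D F
Mark B: refs=D E, marked=B C D F
Mark A: refs=D E null, marked=A B C D F
Mark E: refs=C, marked=A B C D E F
Unmarked (collected): G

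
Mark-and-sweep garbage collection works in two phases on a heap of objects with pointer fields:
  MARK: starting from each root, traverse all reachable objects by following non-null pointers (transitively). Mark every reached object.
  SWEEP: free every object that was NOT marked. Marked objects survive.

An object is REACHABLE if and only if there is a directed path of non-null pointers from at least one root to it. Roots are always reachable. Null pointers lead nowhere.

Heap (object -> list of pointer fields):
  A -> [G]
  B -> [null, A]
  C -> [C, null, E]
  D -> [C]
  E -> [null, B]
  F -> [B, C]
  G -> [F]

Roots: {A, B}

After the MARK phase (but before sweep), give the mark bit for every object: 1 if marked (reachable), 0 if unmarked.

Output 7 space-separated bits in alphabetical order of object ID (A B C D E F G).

Roots: A B
Mark A: refs=G, marked=A
Mark B: refs=null A, marked=A B
Mark G: refs=F, marked=A B G
Mark F: refs=B C, marked=A B F G
Mark C: refs=C null E, marked=A B C F G
Mark E: refs=null B, marked=A B C E F G
Unmarked (collected): D

Answer: 1 1 1 0 1 1 1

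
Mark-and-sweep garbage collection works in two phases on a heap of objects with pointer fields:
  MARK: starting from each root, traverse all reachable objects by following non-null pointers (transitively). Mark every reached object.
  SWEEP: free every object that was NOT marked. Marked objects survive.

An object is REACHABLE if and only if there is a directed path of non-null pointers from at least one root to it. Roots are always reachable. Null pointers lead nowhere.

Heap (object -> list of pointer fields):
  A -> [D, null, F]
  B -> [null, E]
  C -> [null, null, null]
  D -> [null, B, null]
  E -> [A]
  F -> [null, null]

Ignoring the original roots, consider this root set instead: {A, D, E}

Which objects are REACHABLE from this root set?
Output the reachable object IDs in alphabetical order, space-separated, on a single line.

Roots: A D E
Mark A: refs=D null F, marked=A
Mark D: refs=null B null, marked=A D
Mark E: refs=A, marked=A D E
Mark F: refs=null null, marked=A D E F
Mark B: refs=null E, marked=A B D E F
Unmarked (collected): C

Answer: A B D E F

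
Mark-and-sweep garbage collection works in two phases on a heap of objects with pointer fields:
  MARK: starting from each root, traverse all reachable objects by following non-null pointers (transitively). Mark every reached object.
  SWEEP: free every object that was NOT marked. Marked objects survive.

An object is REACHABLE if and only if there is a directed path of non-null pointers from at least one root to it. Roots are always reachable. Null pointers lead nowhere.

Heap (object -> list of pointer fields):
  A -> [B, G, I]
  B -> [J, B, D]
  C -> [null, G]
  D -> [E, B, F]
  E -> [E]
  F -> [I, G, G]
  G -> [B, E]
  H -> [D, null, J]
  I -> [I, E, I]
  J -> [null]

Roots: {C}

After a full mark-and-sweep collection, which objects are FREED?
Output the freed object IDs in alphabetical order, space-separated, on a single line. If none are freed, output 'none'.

Roots: C
Mark C: refs=null G, marked=C
Mark G: refs=B E, marked=C G
Mark B: refs=J B D, marked=B C G
Mark E: refs=E, marked=B C E G
Mark J: refs=null, marked=B C E G J
Mark D: refs=E B F, marked=B C D E G J
Mark F: refs=I G G, marked=B C D E F G J
Mark I: refs=I E I, marked=B C D E F G I J
Unmarked (collected): A H

Answer: A H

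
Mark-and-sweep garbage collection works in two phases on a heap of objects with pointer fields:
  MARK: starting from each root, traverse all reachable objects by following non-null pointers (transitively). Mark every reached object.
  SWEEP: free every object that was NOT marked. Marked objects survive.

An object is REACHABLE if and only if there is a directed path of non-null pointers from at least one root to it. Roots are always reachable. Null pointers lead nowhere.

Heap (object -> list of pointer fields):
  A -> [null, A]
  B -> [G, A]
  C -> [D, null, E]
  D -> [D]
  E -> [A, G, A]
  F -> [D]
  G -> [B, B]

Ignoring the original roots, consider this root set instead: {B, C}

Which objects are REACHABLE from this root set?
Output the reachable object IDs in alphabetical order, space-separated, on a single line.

Answer: A B C D E G

Derivation:
Roots: B C
Mark B: refs=G A, marked=B
Mark C: refs=D null E, marked=B C
Mark G: refs=B B, marked=B C G
Mark A: refs=null A, marked=A B C G
Mark D: refs=D, marked=A B C D G
Mark E: refs=A G A, marked=A B C D E G
Unmarked (collected): F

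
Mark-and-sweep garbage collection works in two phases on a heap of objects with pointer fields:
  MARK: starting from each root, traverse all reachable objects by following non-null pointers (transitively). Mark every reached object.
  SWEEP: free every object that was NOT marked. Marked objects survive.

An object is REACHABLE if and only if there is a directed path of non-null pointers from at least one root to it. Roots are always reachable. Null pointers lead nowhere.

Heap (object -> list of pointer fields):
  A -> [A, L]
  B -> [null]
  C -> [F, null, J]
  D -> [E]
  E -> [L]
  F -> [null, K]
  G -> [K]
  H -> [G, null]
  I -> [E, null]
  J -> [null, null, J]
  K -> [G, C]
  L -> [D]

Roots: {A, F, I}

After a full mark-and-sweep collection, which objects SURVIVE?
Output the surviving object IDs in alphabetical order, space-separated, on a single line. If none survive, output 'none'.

Roots: A F I
Mark A: refs=A L, marked=A
Mark F: refs=null K, marked=A F
Mark I: refs=E null, marked=A F I
Mark L: refs=D, marked=A F I L
Mark K: refs=G C, marked=A F I K L
Mark E: refs=L, marked=A E F I K L
Mark D: refs=E, marked=A D E F I K L
Mark G: refs=K, marked=A D E F G I K L
Mark C: refs=F null J, marked=A C D E F G I K L
Mark J: refs=null null J, marked=A C D E F G I J K L
Unmarked (collected): B H

Answer: A C D E F G I J K L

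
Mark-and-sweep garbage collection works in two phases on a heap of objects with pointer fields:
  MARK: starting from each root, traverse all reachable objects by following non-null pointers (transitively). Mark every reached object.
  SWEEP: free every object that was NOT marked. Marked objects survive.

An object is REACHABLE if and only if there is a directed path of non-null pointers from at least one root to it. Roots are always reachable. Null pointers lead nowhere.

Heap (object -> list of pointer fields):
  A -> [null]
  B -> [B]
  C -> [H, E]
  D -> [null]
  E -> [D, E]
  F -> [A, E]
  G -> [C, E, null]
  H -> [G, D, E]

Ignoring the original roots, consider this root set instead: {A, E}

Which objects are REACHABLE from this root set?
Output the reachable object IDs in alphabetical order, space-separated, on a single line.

Answer: A D E

Derivation:
Roots: A E
Mark A: refs=null, marked=A
Mark E: refs=D E, marked=A E
Mark D: refs=null, marked=A D E
Unmarked (collected): B C F G H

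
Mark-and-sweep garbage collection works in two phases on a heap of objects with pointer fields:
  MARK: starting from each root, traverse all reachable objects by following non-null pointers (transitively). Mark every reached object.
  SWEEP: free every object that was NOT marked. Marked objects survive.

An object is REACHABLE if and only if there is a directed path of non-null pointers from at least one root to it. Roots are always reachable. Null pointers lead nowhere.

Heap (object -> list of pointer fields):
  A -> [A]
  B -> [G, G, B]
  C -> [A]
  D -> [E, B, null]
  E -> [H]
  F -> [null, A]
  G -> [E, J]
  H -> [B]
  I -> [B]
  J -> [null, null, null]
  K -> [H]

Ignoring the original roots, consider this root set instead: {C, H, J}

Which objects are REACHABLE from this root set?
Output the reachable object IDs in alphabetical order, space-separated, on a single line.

Roots: C H J
Mark C: refs=A, marked=C
Mark H: refs=B, marked=C H
Mark J: refs=null null null, marked=C H J
Mark A: refs=A, marked=A C H J
Mark B: refs=G G B, marked=A B C H J
Mark G: refs=E J, marked=A B C G H J
Mark E: refs=H, marked=A B C E G H J
Unmarked (collected): D F I K

Answer: A B C E G H J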